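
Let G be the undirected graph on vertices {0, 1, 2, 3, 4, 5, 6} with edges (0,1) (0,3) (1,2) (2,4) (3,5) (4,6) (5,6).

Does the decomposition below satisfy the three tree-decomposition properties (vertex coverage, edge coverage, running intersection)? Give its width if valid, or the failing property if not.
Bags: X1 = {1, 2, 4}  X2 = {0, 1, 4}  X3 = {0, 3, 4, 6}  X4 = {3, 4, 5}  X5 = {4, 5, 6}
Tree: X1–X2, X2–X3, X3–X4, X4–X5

No — bags containing vertex 6 are not connected in the tree.

A tree decomposition must satisfy three properties: every vertex lies in some bag; for every edge, both endpoints lie together in some bag; and for every vertex, the bags containing it form a connected subtree. Here bags containing vertex 6 are not connected in the tree, so the decomposition is invalid.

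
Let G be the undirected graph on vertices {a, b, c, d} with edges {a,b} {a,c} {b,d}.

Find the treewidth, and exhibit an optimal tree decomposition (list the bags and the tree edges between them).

Treewidth 1.
Bags: B1 = {a, c}  B2 = {a, b}  B3 = {b, d}
Tree: B1–B2, B2–B3

Every bag has size at most 2, so the width is 2 − 1 = 1 and tw(G) ≤ 1. Since G has at least one edge (e.g. a–c), it is not an edgeless graph, so tw(G) ≥ 1. Combining the bounds, tw(G) = 1.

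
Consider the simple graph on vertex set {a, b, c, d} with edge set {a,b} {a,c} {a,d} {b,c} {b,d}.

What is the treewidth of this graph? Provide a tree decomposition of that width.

The largest bag has 3 vertices, giving width 2; this decomposition certifies tw(G) ≤ 2. On the other hand G contains the 3-clique {a, b, d}. A clique must lie in a single bag of any decomposition, so no decomposition can have width below 2. The upper and lower bounds meet at 2, so that is the treewidth.

Treewidth 2.
One such decomposition:
Bags: B1 = {a, b, c}  B2 = {a, b, d}
Tree: B1–B2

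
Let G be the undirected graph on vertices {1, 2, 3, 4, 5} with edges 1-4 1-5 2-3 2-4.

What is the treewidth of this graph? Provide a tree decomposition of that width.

Every bag has size at most 2, so the width is 2 − 1 = 1 and tw(G) ≤ 1. G has an edge, so its treewidth is at least 1. Therefore the treewidth is 1.

Treewidth 1.
One optimal decomposition is:
Bags: B1 = {2, 3}  B2 = {2, 4}  B3 = {1, 4}  B4 = {1, 5}
Tree: B1–B2, B2–B3, B3–B4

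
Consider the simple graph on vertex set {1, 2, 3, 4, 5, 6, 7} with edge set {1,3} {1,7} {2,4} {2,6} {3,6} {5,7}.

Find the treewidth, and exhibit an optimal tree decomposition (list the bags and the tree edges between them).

Treewidth 1.
One such decomposition:
Bags: B1 = {5, 7}  B2 = {1, 7}  B3 = {1, 3}  B4 = {3, 6}  B5 = {2, 6}  B6 = {2, 4}
Tree: B1–B2, B2–B3, B3–B4, B4–B5, B5–B6

Every bag has size at most 2, so the width is 2 − 1 = 1 and tw(G) ≤ 1. Any graph with an edge has treewidth ≥ 1, and G has the edge 5–7. Combining the bounds, tw(G) = 1.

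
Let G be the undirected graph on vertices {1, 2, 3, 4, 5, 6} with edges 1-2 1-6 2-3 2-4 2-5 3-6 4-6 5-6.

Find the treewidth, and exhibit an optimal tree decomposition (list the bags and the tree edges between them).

Treewidth 2.
Bags: B1 = {2, 5, 6}  B2 = {2, 3, 6}  B3 = {2, 4, 6}  B4 = {1, 2, 6}
Tree: B1–B2, B2–B3, B3–B4

Each bag holds 3 vertices, so the decomposition has width 2, which upper-bounds the treewidth. Since 2–5–6–3–2 is a cycle in G, G is not acyclic. Forests are exactly the graphs of treewidth ≤ 1, so tw(G) ≥ 2. The upper and lower bounds meet at 2, so that is the treewidth.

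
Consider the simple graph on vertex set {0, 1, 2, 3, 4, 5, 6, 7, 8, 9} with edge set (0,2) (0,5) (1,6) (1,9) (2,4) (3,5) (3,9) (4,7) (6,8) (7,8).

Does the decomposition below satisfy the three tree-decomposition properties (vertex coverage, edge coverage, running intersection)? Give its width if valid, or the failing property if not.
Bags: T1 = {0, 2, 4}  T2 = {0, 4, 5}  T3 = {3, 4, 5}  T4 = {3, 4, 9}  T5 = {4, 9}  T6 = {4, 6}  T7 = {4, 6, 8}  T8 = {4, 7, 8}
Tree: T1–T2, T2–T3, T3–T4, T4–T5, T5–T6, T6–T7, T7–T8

A tree decomposition must satisfy three properties: every vertex lies in some bag; for every edge, both endpoints lie together in some bag; and for every vertex, the bags containing it form a connected subtree. Here vertex 1 appears in no bag, so the decomposition is invalid.

No — vertex 1 appears in no bag.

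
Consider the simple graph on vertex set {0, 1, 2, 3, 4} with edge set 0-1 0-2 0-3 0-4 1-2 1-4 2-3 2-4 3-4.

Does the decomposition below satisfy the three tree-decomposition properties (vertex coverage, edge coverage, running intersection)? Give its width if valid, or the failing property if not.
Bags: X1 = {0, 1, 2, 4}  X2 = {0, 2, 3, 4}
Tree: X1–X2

Yes; width 3.

Checking the three conditions: (i) the bags cover all of {0, 1, 2, 3, 4}; (ii) for each edge, some bag contains both endpoints; (iii) the bags containing any fixed vertex form a subtree. All hold, so the decomposition is valid with width 4 − 1 = 3.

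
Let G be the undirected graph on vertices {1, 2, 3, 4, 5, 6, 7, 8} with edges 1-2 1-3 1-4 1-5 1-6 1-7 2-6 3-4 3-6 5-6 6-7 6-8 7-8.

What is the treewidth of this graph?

A width-2 tree decomposition is:
Bags: B1 = {1, 6, 7}  B2 = {1, 5, 6}  B3 = {1, 3, 6}  B4 = {1, 3, 4}  B5 = {6, 7, 8}  B6 = {1, 2, 6}
Tree: B1–B2, B1–B3, B3–B4, B1–B5, B1–B6
The largest bag has 3 vertices, giving width 2; this decomposition certifies tw(G) ≤ 2. On the other hand G contains the 3-clique {6, 7, 8}. A clique must lie in a single bag of any decomposition, so no decomposition can have width below 2. Hence tw(G) = 2 exactly.

2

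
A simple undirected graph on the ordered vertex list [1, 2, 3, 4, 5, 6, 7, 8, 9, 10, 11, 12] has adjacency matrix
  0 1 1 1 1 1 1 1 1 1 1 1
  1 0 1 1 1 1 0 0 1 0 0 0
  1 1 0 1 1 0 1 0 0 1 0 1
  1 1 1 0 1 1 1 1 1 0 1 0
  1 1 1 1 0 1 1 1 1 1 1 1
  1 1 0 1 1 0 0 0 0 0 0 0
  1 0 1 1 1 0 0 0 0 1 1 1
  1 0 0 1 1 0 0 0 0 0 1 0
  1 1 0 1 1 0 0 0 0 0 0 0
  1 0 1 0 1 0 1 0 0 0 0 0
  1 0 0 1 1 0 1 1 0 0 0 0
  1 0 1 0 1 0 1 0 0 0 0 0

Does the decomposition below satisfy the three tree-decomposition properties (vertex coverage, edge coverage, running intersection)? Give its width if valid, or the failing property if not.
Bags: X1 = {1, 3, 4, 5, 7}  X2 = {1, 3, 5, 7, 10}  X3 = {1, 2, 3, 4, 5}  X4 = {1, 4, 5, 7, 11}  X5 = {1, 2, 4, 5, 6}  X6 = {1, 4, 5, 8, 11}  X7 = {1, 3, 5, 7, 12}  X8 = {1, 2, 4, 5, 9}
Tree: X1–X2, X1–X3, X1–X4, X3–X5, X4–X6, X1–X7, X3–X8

Yes; width 4.

Checking the three conditions: (i) the bags cover all of {1, 2, 3, 4, 5, 6, 7, 8, 9, 10, 11, 12}; (ii) for each edge, some bag contains both endpoints; (iii) the bags containing any fixed vertex form a subtree. All hold, so the decomposition is valid with width 5 − 1 = 4.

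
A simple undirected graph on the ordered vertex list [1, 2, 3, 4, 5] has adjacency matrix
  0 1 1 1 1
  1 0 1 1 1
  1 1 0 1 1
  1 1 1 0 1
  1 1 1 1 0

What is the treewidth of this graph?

A width-4 tree decomposition is:
Bags: B1 = {1, 2, 3, 4, 5}
Tree: (single bag)
With just one bag of size 5, the width is 5 − 1 = 4, so tw(G) ≤ 4. For the lower bound, the 5 vertices {1, 2, 3, 4, 5} are pairwise adjacent, and any tree decomposition puts a clique entirely inside one bag — forcing width ≥ 4. The upper and lower bounds meet at 4, so that is the treewidth.

4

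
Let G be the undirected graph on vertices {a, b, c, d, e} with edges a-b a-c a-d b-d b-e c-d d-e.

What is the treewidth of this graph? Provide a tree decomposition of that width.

Treewidth 2.
Bags: B1 = {a, c, d}  B2 = {a, b, d}  B3 = {b, d, e}
Tree: B1–B2, B2–B3

Every bag has size at most 3, so the width is 3 − 1 = 2 and tw(G) ≤ 2. On the other hand G contains the 3-clique {b, d, e}. A clique must lie in a single bag of any decomposition, so no decomposition can have width below 2. Combining the bounds, tw(G) = 2.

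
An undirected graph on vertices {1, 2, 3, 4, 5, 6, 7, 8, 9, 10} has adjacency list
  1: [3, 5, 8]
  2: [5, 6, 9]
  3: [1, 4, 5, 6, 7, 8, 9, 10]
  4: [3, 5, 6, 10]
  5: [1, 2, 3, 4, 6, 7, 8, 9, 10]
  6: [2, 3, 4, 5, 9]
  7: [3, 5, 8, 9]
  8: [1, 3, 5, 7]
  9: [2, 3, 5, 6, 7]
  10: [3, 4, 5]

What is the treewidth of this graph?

3

A width-3 tree decomposition is:
Bags: B1 = {3, 5, 7, 9}  B2 = {3, 5, 6, 9}  B3 = {3, 5, 7, 8}  B4 = {3, 4, 5, 6}  B5 = {2, 5, 6, 9}  B6 = {3, 4, 5, 10}  B7 = {1, 3, 5, 8}
Tree: B1–B2, B1–B3, B2–B4, B2–B5, B4–B6, B3–B7
Each bag holds 4 vertices, so the decomposition has width 3, which upper-bounds the treewidth. For the lower bound, the 4 vertices {2, 5, 6, 9} are pairwise adjacent, and any tree decomposition puts a clique entirely inside one bag — forcing width ≥ 3. Combining the bounds, tw(G) = 3.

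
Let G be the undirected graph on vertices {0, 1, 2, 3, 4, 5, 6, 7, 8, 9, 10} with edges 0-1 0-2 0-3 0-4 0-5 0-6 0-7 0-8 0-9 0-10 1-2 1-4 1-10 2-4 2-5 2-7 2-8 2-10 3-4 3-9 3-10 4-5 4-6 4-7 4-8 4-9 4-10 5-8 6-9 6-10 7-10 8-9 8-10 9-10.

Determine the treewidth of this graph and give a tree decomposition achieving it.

Treewidth 4.
Bags: B1 = {0, 2, 4, 5, 8}  B2 = {0, 2, 4, 8, 10}  B3 = {0, 4, 8, 9, 10}  B4 = {0, 1, 2, 4, 10}  B5 = {0, 3, 4, 9, 10}  B6 = {0, 4, 6, 9, 10}  B7 = {0, 2, 4, 7, 10}
Tree: B1–B2, B2–B3, B2–B4, B3–B5, B5–B6, B4–B7

Every bag has size at most 5, so the width is 5 − 1 = 4 and tw(G) ≤ 4. For the lower bound, the 5 vertices {0, 4, 8, 9, 10} are pairwise adjacent, and any tree decomposition puts a clique entirely inside one bag — forcing width ≥ 4. Therefore the treewidth is 4.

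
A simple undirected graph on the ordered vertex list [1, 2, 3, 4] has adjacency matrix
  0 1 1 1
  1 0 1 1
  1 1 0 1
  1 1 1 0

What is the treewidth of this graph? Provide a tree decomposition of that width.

Treewidth 3.
One such decomposition:
Bags: B1 = {1, 2, 3, 4}
Tree: (single bag)

A single bag containing all 4 vertices is trivially a valid decomposition of width 3. For the lower bound, the 4 vertices {1, 2, 3, 4} are pairwise adjacent, and any tree decomposition puts a clique entirely inside one bag — forcing width ≥ 3. The upper and lower bounds meet at 3, so that is the treewidth.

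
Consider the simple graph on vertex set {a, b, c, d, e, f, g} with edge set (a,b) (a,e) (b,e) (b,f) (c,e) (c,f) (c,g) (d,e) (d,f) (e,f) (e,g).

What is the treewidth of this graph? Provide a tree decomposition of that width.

Each bag holds 3 vertices, so the decomposition has width 2, which upper-bounds the treewidth. On the other hand G contains the 3-clique {c, e, g}. A clique must lie in a single bag of any decomposition, so no decomposition can have width below 2. Therefore the treewidth is 2.

Treewidth 2.
One optimal decomposition is:
Bags: B1 = {c, e, f}  B2 = {b, e, f}  B3 = {d, e, f}  B4 = {a, b, e}  B5 = {c, e, g}
Tree: B1–B2, B1–B3, B2–B4, B1–B5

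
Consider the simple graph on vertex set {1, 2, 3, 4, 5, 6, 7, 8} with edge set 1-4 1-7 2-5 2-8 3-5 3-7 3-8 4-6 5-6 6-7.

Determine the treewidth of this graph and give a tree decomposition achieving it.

Treewidth 2.
Bags: B1 = {1, 4, 7}  B2 = {4, 6, 7}  B3 = {3, 6, 7}  B4 = {3, 5, 6}  B5 = {3, 5, 8}  B6 = {2, 5, 8}
Tree: B1–B2, B2–B3, B3–B4, B4–B5, B5–B6

Each bag holds 3 vertices, so the decomposition has width 2, which upper-bounds the treewidth. For the lower bound, G contains the cycle 1–4–6–7–1, so G is not a forest; only forests have treewidth ≤ 1, hence tw(G) ≥ 2. Therefore the treewidth is 2.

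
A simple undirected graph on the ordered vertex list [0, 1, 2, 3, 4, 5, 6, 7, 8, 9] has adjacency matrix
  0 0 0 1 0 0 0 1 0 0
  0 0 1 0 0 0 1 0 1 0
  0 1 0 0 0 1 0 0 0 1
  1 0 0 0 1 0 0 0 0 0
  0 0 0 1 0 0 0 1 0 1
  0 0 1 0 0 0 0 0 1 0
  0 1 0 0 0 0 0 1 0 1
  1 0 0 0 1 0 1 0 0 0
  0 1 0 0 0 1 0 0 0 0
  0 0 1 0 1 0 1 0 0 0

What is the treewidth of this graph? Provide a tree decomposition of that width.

Treewidth 2.
Bags: B1 = {2, 5, 8}  B2 = {1, 2, 8}  B3 = {1, 2, 9}  B4 = {1, 6, 9}  B5 = {4, 6, 9}  B6 = {4, 6, 7}  B7 = {3, 4, 7}  B8 = {0, 3, 7}
Tree: B1–B2, B2–B3, B3–B4, B4–B5, B5–B6, B6–B7, B7–B8

Every bag has size at most 3, so the width is 3 − 1 = 2 and tw(G) ≤ 2. For the lower bound, G contains the cycle 5–8–1–2–5, so G is not a forest; only forests have treewidth ≤ 1, hence tw(G) ≥ 2. Hence tw(G) = 2 exactly.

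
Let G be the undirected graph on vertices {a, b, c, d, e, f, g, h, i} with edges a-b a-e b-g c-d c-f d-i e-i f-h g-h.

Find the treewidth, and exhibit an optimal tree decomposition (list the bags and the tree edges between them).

The largest bag has 3 vertices, giving width 2; this decomposition certifies tw(G) ≤ 2. For the lower bound, G contains the cycle g–b–a–e–i–d–c–f–h–g, so G is not a forest; only forests have treewidth ≤ 1, hence tw(G) ≥ 2. Combining the bounds, tw(G) = 2.

Treewidth 2.
One such decomposition:
Bags: B1 = {a, b, g}  B2 = {a, e, g}  B3 = {e, g, i}  B4 = {d, g, i}  B5 = {c, d, g}  B6 = {c, f, g}  B7 = {f, g, h}
Tree: B1–B2, B2–B3, B3–B4, B4–B5, B5–B6, B6–B7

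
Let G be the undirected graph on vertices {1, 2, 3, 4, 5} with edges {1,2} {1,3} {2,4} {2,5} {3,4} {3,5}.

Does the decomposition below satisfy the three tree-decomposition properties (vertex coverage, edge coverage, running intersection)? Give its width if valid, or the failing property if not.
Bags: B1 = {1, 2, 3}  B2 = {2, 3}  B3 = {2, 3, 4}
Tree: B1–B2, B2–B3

A tree decomposition must satisfy three properties: every vertex lies in some bag; for every edge, both endpoints lie together in some bag; and for every vertex, the bags containing it form a connected subtree. Here vertex 5 appears in no bag, so the decomposition is invalid.

No — vertex 5 appears in no bag.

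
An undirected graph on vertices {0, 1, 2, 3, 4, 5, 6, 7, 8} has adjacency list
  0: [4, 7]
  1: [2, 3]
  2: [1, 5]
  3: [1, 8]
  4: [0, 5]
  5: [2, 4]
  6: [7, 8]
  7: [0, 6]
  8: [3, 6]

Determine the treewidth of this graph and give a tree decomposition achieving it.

Every bag has size at most 3, so the width is 3 − 1 = 2 and tw(G) ≤ 2. For the lower bound, G contains the cycle 5–4–0–7–6–8–3–1–2–5, so G is not a forest; only forests have treewidth ≤ 1, hence tw(G) ≥ 2. Combining the bounds, tw(G) = 2.

Treewidth 2.
Bags: B1 = {0, 4, 5}  B2 = {0, 5, 7}  B3 = {5, 6, 7}  B4 = {5, 6, 8}  B5 = {3, 5, 8}  B6 = {1, 3, 5}  B7 = {1, 2, 5}
Tree: B1–B2, B2–B3, B3–B4, B4–B5, B5–B6, B6–B7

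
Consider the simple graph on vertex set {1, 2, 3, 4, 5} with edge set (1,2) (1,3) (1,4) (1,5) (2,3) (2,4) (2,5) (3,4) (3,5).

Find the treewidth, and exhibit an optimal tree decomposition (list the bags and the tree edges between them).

Treewidth 3.
Bags: B1 = {1, 2, 3, 5}  B2 = {1, 2, 3, 4}
Tree: B1–B2

Each bag holds 4 vertices, so the decomposition has width 3, which upper-bounds the treewidth. On the other hand G contains the 4-clique {1, 2, 3, 4}. A clique must lie in a single bag of any decomposition, so no decomposition can have width below 3. The upper and lower bounds meet at 3, so that is the treewidth.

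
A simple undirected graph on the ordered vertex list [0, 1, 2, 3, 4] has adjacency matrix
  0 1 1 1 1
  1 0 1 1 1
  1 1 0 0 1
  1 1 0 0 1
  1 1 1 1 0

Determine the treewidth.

3

A width-3 tree decomposition is:
Bags: B1 = {0, 1, 2, 4}  B2 = {0, 1, 3, 4}
Tree: B1–B2
Each bag holds 4 vertices, so the decomposition has width 3, which upper-bounds the treewidth. Conversely, {0, 1, 2, 4} is a clique of size 4, and the vertices of any clique must share a bag in every tree decomposition; so some bag has ≥ 4 vertices and tw(G) ≥ 3. Hence tw(G) = 3 exactly.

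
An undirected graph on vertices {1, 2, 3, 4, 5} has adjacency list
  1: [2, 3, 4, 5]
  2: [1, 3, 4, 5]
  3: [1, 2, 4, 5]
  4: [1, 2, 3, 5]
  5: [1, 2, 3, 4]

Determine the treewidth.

A width-4 tree decomposition is:
Bags: B1 = {1, 2, 3, 4, 5}
Tree: (single bag)
A single bag containing all 5 vertices is trivially a valid decomposition of width 4. Conversely, {1, 2, 3, 4, 5} is a clique of size 5, and the vertices of any clique must share a bag in every tree decomposition; so some bag has ≥ 5 vertices and tw(G) ≥ 4. Therefore the treewidth is 4.

4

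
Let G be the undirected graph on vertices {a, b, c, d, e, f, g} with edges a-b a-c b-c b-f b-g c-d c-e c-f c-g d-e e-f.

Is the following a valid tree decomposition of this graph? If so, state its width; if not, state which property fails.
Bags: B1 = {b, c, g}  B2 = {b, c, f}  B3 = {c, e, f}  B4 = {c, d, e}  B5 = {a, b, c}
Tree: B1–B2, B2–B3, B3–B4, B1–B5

Yes; width 2.

Vertex coverage: the bags together contain {a, b, c, d, e, f, g}, the full vertex set. Edge coverage: each edge of G has both endpoints in at least one bag. Running intersection: for every vertex, the bags containing it form a connected subtree. All three properties hold, so this is a valid tree decomposition of width max|bag| − 1 = 2, and hence tw(G) ≤ 2.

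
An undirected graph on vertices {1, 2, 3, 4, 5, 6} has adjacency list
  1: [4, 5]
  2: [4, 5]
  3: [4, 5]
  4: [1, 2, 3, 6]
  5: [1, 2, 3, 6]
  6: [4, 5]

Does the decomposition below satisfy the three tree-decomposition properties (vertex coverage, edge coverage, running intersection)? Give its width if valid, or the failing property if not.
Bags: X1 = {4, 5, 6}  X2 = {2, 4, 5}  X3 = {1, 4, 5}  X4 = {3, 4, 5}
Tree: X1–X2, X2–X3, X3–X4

Yes; width 2.

Checking the three conditions: (i) the bags cover all of {1, 2, 3, 4, 5, 6}; (ii) for each edge, some bag contains both endpoints; (iii) the bags containing any fixed vertex form a subtree. All hold, so the decomposition is valid with width 3 − 1 = 2.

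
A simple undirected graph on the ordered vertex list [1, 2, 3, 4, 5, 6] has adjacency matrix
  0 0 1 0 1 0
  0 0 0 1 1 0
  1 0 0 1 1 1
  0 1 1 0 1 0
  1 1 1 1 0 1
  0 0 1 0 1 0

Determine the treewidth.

2

A width-2 tree decomposition is:
Bags: B1 = {3, 4, 5}  B2 = {3, 5, 6}  B3 = {1, 3, 5}  B4 = {2, 4, 5}
Tree: B1–B2, B2–B3, B1–B4
The largest bag has 3 vertices, giving width 2; this decomposition certifies tw(G) ≤ 2. On the other hand G contains the 3-clique {2, 4, 5}. A clique must lie in a single bag of any decomposition, so no decomposition can have width below 2. The upper and lower bounds meet at 2, so that is the treewidth.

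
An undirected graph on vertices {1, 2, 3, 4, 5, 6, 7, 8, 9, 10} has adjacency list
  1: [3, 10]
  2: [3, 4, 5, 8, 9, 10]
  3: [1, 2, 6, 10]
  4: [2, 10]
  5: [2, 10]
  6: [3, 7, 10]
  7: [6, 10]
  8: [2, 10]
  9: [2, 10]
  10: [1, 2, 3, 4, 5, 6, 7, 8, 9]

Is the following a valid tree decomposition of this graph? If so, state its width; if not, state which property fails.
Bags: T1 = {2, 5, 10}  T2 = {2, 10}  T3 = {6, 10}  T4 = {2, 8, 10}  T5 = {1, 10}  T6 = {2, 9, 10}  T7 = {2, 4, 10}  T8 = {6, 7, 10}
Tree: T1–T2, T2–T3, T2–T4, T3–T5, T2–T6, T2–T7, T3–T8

A tree decomposition must satisfy three properties: every vertex lies in some bag; for every edge, both endpoints lie together in some bag; and for every vertex, the bags containing it form a connected subtree. Here vertex 3 appears in no bag, so the decomposition is invalid.

No — vertex 3 appears in no bag.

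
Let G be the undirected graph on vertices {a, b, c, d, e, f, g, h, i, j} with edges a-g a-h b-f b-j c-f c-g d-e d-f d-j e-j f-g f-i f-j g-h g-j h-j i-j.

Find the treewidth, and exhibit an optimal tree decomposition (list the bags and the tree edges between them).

Each bag holds 3 vertices, so the decomposition has width 2, which upper-bounds the treewidth. Conversely, {d, e, j} is a clique of size 3, and the vertices of any clique must share a bag in every tree decomposition; so some bag has ≥ 3 vertices and tw(G) ≥ 2. Therefore the treewidth is 2.

Treewidth 2.
One such decomposition:
Bags: B1 = {f, g, j}  B2 = {g, h, j}  B3 = {d, f, j}  B4 = {d, e, j}  B5 = {a, g, h}  B6 = {b, f, j}  B7 = {f, i, j}  B8 = {c, f, g}
Tree: B1–B2, B1–B3, B3–B4, B2–B5, B1–B6, B1–B7, B1–B8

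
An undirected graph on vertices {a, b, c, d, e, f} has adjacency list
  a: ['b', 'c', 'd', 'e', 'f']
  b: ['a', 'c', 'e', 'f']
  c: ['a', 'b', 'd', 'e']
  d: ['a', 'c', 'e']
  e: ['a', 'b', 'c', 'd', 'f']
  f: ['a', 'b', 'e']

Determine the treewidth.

3

A width-3 tree decomposition is:
Bags: B1 = {a, b, e, f}  B2 = {a, b, c, e}  B3 = {a, c, d, e}
Tree: B1–B2, B2–B3
The largest bag has 4 vertices, giving width 3; this decomposition certifies tw(G) ≤ 3. For the lower bound, the 4 vertices {a, c, d, e} are pairwise adjacent, and any tree decomposition puts a clique entirely inside one bag — forcing width ≥ 3. Therefore the treewidth is 3.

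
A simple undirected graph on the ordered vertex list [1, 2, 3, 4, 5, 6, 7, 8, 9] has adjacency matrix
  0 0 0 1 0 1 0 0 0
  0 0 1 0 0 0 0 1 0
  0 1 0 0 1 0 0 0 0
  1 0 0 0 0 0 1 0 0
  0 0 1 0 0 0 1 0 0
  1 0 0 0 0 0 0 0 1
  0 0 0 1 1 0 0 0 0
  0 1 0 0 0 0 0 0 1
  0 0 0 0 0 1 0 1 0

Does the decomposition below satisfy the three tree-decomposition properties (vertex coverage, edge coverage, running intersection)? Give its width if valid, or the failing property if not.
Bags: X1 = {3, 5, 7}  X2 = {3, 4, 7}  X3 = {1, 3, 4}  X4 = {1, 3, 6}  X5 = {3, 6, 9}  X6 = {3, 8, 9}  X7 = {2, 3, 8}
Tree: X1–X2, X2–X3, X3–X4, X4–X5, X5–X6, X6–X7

Yes; width 2.

Every vertex of G appears in some bag (union = {1, 2, 3, 4, 5, 6, 7, 8, 9}); every edge is covered by a bag; and for each vertex v the set of bags containing v is connected in the bag tree. The decomposition is therefore valid. The largest bag has 3 vertices, so the width is 2.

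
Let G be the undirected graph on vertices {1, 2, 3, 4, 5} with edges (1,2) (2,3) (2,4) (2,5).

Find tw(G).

1

A width-1 tree decomposition is:
Bags: B1 = {2, 3}  B2 = {2, 4}  B3 = {2, 5}  B4 = {1, 2}
Tree: B1–B2, B2–B3, B2–B4
The largest bag has 2 vertices, giving width 1; this decomposition certifies tw(G) ≤ 1. G has an edge, so its treewidth is at least 1. Combining the bounds, tw(G) = 1.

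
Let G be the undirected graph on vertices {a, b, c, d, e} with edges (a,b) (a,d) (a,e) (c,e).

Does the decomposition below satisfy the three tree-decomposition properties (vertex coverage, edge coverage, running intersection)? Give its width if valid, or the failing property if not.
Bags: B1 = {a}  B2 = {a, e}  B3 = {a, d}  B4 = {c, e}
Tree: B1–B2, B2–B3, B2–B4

A tree decomposition must satisfy three properties: every vertex lies in some bag; for every edge, both endpoints lie together in some bag; and for every vertex, the bags containing it form a connected subtree. Here vertex b appears in no bag, so the decomposition is invalid.

No — vertex b appears in no bag.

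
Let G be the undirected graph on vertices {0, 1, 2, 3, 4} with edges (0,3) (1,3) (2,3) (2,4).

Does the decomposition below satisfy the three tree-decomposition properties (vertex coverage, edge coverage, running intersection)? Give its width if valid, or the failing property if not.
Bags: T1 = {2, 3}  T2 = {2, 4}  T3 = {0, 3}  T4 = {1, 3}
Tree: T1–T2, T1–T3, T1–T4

Yes; width 1.

Vertex coverage: the bags together contain {0, 1, 2, 3, 4}, the full vertex set. Edge coverage: each edge of G has both endpoints in at least one bag. Running intersection: for every vertex, the bags containing it form a connected subtree. All three properties hold, so this is a valid tree decomposition of width max|bag| − 1 = 1, and hence tw(G) ≤ 1.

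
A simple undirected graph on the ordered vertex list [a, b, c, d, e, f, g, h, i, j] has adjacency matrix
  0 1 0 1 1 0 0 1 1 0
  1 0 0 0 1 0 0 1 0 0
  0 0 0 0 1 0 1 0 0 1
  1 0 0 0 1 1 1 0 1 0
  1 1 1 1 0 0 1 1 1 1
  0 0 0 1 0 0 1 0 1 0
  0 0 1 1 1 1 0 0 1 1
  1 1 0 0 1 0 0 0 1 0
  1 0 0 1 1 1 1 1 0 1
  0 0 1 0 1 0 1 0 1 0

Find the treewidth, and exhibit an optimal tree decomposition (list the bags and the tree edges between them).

The largest bag has 4 vertices, giving width 3; this decomposition certifies tw(G) ≤ 3. Conversely, {c, e, g, j} is a clique of size 4, and the vertices of any clique must share a bag in every tree decomposition; so some bag has ≥ 4 vertices and tw(G) ≥ 3. Therefore the treewidth is 3.

Treewidth 3.
One optimal decomposition is:
Bags: B1 = {d, f, g, i}  B2 = {d, e, g, i}  B3 = {a, d, e, i}  B4 = {e, g, i, j}  B5 = {a, e, h, i}  B6 = {a, b, e, h}  B7 = {c, e, g, j}
Tree: B1–B2, B2–B3, B2–B4, B3–B5, B5–B6, B4–B7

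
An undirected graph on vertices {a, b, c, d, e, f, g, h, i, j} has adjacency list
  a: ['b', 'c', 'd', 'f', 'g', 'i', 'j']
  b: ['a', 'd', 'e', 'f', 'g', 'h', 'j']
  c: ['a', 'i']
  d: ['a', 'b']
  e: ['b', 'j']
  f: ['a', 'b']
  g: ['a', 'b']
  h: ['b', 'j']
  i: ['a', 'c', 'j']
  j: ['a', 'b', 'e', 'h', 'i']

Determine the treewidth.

2

A width-2 tree decomposition is:
Bags: B1 = {a, i, j}  B2 = {a, b, j}  B3 = {a, b, g}  B4 = {a, b, f}  B5 = {b, e, j}  B6 = {b, h, j}  B7 = {a, c, i}  B8 = {a, b, d}
Tree: B1–B2, B2–B3, B2–B4, B2–B5, B5–B6, B1–B7, B4–B8
Every bag has size at most 3, so the width is 3 − 1 = 2 and tw(G) ≤ 2. On the other hand G contains the 3-clique {a, c, i}. A clique must lie in a single bag of any decomposition, so no decomposition can have width below 2. Combining the bounds, tw(G) = 2.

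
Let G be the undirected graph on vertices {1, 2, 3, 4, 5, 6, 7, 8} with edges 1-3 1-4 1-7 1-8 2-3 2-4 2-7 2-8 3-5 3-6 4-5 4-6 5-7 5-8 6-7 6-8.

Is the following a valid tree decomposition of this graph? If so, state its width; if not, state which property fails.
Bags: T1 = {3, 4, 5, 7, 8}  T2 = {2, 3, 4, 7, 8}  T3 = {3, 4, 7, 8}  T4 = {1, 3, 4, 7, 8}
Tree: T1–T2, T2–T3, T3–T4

No — vertex 6 appears in no bag.

A tree decomposition must satisfy three properties: every vertex lies in some bag; for every edge, both endpoints lie together in some bag; and for every vertex, the bags containing it form a connected subtree. Here vertex 6 appears in no bag, so the decomposition is invalid.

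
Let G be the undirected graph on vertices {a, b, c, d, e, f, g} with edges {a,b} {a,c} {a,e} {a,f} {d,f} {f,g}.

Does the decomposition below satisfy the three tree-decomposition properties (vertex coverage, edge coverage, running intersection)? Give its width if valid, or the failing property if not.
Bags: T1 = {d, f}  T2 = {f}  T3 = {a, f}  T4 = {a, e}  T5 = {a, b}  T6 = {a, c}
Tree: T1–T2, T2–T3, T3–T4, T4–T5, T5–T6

A tree decomposition must satisfy three properties: every vertex lies in some bag; for every edge, both endpoints lie together in some bag; and for every vertex, the bags containing it form a connected subtree. Here vertex g appears in no bag, so the decomposition is invalid.

No — vertex g appears in no bag.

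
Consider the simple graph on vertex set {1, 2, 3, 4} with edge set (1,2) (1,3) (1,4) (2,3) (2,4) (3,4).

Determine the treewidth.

A width-3 tree decomposition is:
Bags: B1 = {1, 2, 3, 4}
Tree: (single bag)
With just one bag of size 4, the width is 4 − 1 = 3, so tw(G) ≤ 3. On the other hand G contains the 4-clique {1, 2, 3, 4}. A clique must lie in a single bag of any decomposition, so no decomposition can have width below 3. Therefore the treewidth is 3.

3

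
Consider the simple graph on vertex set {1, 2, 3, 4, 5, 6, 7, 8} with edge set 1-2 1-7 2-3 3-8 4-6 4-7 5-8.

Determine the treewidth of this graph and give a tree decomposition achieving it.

Treewidth 1.
One such decomposition:
Bags: B1 = {4, 6}  B2 = {4, 7}  B3 = {1, 7}  B4 = {1, 2}  B5 = {2, 3}  B6 = {3, 8}  B7 = {5, 8}
Tree: B1–B2, B2–B3, B3–B4, B4–B5, B5–B6, B6–B7

Each bag holds 2 vertices, so the decomposition has width 1, which upper-bounds the treewidth. Any graph with an edge has treewidth ≥ 1, and G has the edge 6–4. The upper and lower bounds meet at 1, so that is the treewidth.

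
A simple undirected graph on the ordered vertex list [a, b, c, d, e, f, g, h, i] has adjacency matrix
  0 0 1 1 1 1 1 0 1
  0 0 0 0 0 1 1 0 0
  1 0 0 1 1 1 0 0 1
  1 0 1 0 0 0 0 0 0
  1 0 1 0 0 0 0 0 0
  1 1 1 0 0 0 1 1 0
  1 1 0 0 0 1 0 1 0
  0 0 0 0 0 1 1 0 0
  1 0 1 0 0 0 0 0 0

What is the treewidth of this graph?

A width-2 tree decomposition is:
Bags: B1 = {a, f, g}  B2 = {a, c, f}  B3 = {f, g, h}  B4 = {a, c, i}  B5 = {a, c, e}  B6 = {b, f, g}  B7 = {a, c, d}
Tree: B1–B2, B1–B3, B2–B4, B4–B5, B1–B6, B4–B7
Every bag has size at most 3, so the width is 3 − 1 = 2 and tw(G) ≤ 2. On the other hand G contains the 3-clique {f, g, h}. A clique must lie in a single bag of any decomposition, so no decomposition can have width below 2. The upper and lower bounds meet at 2, so that is the treewidth.

2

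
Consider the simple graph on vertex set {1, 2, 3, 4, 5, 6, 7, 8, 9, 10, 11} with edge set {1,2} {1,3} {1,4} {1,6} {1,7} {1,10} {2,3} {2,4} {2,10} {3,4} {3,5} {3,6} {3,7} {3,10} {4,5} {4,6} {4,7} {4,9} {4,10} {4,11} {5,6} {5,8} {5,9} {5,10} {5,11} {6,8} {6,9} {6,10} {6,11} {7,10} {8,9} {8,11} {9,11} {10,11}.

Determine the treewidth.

4

A width-4 tree decomposition is:
Bags: B1 = {1, 3, 4, 7, 10}  B2 = {1, 3, 4, 6, 10}  B3 = {3, 4, 5, 6, 10}  B4 = {4, 5, 6, 10, 11}  B5 = {4, 5, 6, 9, 11}  B6 = {5, 6, 8, 9, 11}  B7 = {1, 2, 3, 4, 10}
Tree: B1–B2, B2–B3, B3–B4, B4–B5, B5–B6, B2–B7
The largest bag has 5 vertices, giving width 4; this decomposition certifies tw(G) ≤ 4. Conversely, {5, 6, 8, 9, 11} is a clique of size 5, and the vertices of any clique must share a bag in every tree decomposition; so some bag has ≥ 5 vertices and tw(G) ≥ 4. The upper and lower bounds meet at 4, so that is the treewidth.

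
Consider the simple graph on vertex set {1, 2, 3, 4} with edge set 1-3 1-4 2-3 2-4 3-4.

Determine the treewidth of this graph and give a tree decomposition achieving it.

Each bag holds 3 vertices, so the decomposition has width 2, which upper-bounds the treewidth. Conversely, {1, 3, 4} is a clique of size 3, and the vertices of any clique must share a bag in every tree decomposition; so some bag has ≥ 3 vertices and tw(G) ≥ 2. Hence tw(G) = 2 exactly.

Treewidth 2.
One such decomposition:
Bags: B1 = {2, 3, 4}  B2 = {1, 3, 4}
Tree: B1–B2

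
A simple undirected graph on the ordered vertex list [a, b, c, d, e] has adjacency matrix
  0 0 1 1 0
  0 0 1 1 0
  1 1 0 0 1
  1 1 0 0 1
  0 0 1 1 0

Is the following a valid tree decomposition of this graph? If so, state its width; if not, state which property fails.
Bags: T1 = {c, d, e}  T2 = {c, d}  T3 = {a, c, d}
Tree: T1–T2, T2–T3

No — vertex b appears in no bag.

A tree decomposition must satisfy three properties: every vertex lies in some bag; for every edge, both endpoints lie together in some bag; and for every vertex, the bags containing it form a connected subtree. Here vertex b appears in no bag, so the decomposition is invalid.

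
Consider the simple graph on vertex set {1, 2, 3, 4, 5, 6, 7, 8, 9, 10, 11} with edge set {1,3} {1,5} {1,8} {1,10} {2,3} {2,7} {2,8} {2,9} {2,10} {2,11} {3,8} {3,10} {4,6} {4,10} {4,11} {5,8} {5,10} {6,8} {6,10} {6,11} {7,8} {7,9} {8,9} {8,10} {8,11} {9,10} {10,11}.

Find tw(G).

3

A width-3 tree decomposition is:
Bags: B1 = {2, 8, 10, 11}  B2 = {2, 3, 8, 10}  B3 = {6, 8, 10, 11}  B4 = {2, 8, 9, 10}  B5 = {2, 7, 8, 9}  B6 = {1, 3, 8, 10}  B7 = {1, 5, 8, 10}  B8 = {4, 6, 10, 11}
Tree: B1–B2, B1–B3, B1–B4, B4–B5, B2–B6, B6–B7, B3–B8
Each bag holds 4 vertices, so the decomposition has width 3, which upper-bounds the treewidth. Conversely, {1, 3, 8, 10} is a clique of size 4, and the vertices of any clique must share a bag in every tree decomposition; so some bag has ≥ 4 vertices and tw(G) ≥ 3. Therefore the treewidth is 3.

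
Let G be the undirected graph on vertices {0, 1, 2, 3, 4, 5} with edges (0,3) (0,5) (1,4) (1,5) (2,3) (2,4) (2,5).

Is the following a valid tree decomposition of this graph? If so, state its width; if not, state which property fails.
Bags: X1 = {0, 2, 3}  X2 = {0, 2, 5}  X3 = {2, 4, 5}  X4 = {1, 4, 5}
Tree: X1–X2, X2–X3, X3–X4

Vertex coverage: the bags together contain {0, 1, 2, 3, 4, 5}, the full vertex set. Edge coverage: each edge of G has both endpoints in at least one bag. Running intersection: for every vertex, the bags containing it form a connected subtree. All three properties hold, so this is a valid tree decomposition of width max|bag| − 1 = 2, and hence tw(G) ≤ 2.

Yes; width 2.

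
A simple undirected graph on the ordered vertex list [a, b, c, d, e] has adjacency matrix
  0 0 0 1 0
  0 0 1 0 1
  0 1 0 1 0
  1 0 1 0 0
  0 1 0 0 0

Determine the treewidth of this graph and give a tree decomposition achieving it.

Each bag holds 2 vertices, so the decomposition has width 1, which upper-bounds the treewidth. G has an edge, so its treewidth is at least 1. Hence tw(G) = 1 exactly.

Treewidth 1.
One optimal decomposition is:
Bags: B1 = {b, e}  B2 = {b, c}  B3 = {c, d}  B4 = {a, d}
Tree: B1–B2, B2–B3, B3–B4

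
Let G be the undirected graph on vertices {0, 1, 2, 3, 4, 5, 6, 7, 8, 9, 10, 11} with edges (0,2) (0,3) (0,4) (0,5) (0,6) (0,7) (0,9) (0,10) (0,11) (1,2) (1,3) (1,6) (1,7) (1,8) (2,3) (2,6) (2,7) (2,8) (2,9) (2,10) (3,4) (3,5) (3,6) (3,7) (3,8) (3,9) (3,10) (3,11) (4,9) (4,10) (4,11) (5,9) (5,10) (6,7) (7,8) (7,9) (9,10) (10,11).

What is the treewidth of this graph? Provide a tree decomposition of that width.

Each bag holds 5 vertices, so the decomposition has width 4, which upper-bounds the treewidth. For the lower bound, the 5 vertices {0, 2, 3, 9, 10} are pairwise adjacent, and any tree decomposition puts a clique entirely inside one bag — forcing width ≥ 4. The upper and lower bounds meet at 4, so that is the treewidth.

Treewidth 4.
One optimal decomposition is:
Bags: B1 = {0, 3, 5, 9, 10}  B2 = {0, 2, 3, 9, 10}  B3 = {0, 3, 4, 9, 10}  B4 = {0, 2, 3, 7, 9}  B5 = {0, 2, 3, 6, 7}  B6 = {0, 3, 4, 10, 11}  B7 = {1, 2, 3, 6, 7}  B8 = {1, 2, 3, 7, 8}
Tree: B1–B2, B2–B3, B2–B4, B4–B5, B3–B6, B5–B7, B7–B8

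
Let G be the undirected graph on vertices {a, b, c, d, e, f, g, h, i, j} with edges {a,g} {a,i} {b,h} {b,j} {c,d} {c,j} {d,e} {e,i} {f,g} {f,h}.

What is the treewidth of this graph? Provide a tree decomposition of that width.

Each bag holds 3 vertices, so the decomposition has width 2, which upper-bounds the treewidth. For the lower bound, G contains the cycle e–i–a–g–f–h–b–j–c–d–e, so G is not a forest; only forests have treewidth ≤ 1, hence tw(G) ≥ 2. Hence tw(G) = 2 exactly.

Treewidth 2.
One optimal decomposition is:
Bags: B1 = {a, e, i}  B2 = {a, e, g}  B3 = {e, f, g}  B4 = {e, f, h}  B5 = {b, e, h}  B6 = {b, e, j}  B7 = {c, e, j}  B8 = {c, d, e}
Tree: B1–B2, B2–B3, B3–B4, B4–B5, B5–B6, B6–B7, B7–B8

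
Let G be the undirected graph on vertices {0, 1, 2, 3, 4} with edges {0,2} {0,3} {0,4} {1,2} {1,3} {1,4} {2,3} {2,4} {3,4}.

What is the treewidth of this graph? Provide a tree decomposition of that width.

Treewidth 3.
One optimal decomposition is:
Bags: B1 = {1, 2, 3, 4}  B2 = {0, 2, 3, 4}
Tree: B1–B2

Every bag has size at most 4, so the width is 4 − 1 = 3 and tw(G) ≤ 3. On the other hand G contains the 4-clique {0, 2, 3, 4}. A clique must lie in a single bag of any decomposition, so no decomposition can have width below 3. Hence tw(G) = 3 exactly.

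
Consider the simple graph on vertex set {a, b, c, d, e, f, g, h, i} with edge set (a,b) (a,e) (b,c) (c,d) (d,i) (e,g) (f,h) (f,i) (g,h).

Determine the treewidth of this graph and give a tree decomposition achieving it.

Treewidth 2.
One optimal decomposition is:
Bags: B1 = {e, g, h}  B2 = {e, f, h}  B3 = {e, f, i}  B4 = {d, e, i}  B5 = {c, d, e}  B6 = {b, c, e}  B7 = {a, b, e}
Tree: B1–B2, B2–B3, B3–B4, B4–B5, B5–B6, B6–B7

The largest bag has 3 vertices, giving width 2; this decomposition certifies tw(G) ≤ 2. Since e–g–h–f–i–d–c–b–a–e is a cycle in G, G is not acyclic. Forests are exactly the graphs of treewidth ≤ 1, so tw(G) ≥ 2. Combining the bounds, tw(G) = 2.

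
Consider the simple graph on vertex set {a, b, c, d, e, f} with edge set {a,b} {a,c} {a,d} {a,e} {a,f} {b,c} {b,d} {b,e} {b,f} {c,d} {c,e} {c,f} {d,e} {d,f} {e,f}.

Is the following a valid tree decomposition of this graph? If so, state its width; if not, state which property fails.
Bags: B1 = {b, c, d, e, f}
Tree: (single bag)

No — vertex a appears in no bag.

A tree decomposition must satisfy three properties: every vertex lies in some bag; for every edge, both endpoints lie together in some bag; and for every vertex, the bags containing it form a connected subtree. Here vertex a appears in no bag, so the decomposition is invalid.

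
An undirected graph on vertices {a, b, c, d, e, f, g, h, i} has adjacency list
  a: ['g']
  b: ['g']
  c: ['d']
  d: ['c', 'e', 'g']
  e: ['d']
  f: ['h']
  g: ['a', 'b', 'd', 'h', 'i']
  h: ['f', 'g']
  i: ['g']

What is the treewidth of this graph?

1

A width-1 tree decomposition is:
Bags: B1 = {d, e}  B2 = {d, g}  B3 = {b, g}  B4 = {c, d}  B5 = {g, h}  B6 = {a, g}  B7 = {f, h}  B8 = {g, i}
Tree: B1–B2, B2–B3, B2–B4, B3–B5, B5–B6, B5–B7, B5–B8
The largest bag has 2 vertices, giving width 1; this decomposition certifies tw(G) ≤ 1. Since G has at least one edge (e.g. e–d), it is not an edgeless graph, so tw(G) ≥ 1. Therefore the treewidth is 1.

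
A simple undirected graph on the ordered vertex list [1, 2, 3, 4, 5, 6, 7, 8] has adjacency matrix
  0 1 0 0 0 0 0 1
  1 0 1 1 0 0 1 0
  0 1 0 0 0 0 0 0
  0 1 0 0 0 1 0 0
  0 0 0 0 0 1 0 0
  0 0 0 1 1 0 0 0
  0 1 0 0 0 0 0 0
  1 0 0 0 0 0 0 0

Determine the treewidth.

A width-1 tree decomposition is:
Bags: B1 = {2, 4}  B2 = {1, 2}  B3 = {4, 6}  B4 = {1, 8}  B5 = {2, 7}  B6 = {5, 6}  B7 = {2, 3}
Tree: B1–B2, B1–B3, B2–B4, B2–B5, B3–B6, B2–B7
The largest bag has 2 vertices, giving width 1; this decomposition certifies tw(G) ≤ 1. Any graph with an edge has treewidth ≥ 1, and G has the edge 2–4. The upper and lower bounds meet at 1, so that is the treewidth.

1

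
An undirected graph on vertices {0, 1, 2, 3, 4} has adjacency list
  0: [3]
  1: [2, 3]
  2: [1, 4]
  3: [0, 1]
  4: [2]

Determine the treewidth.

A width-1 tree decomposition is:
Bags: B1 = {0, 3}  B2 = {1, 3}  B3 = {1, 2}  B4 = {2, 4}
Tree: B1–B2, B2–B3, B3–B4
Each bag holds 2 vertices, so the decomposition has width 1, which upper-bounds the treewidth. G has an edge, so its treewidth is at least 1. Combining the bounds, tw(G) = 1.

1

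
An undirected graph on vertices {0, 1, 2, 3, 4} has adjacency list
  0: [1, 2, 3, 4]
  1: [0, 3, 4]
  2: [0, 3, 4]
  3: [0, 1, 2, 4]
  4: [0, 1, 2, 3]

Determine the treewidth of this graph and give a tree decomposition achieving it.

Treewidth 3.
One optimal decomposition is:
Bags: B1 = {0, 2, 3, 4}  B2 = {0, 1, 3, 4}
Tree: B1–B2

Every bag has size at most 4, so the width is 4 − 1 = 3 and tw(G) ≤ 3. Conversely, {0, 1, 3, 4} is a clique of size 4, and the vertices of any clique must share a bag in every tree decomposition; so some bag has ≥ 4 vertices and tw(G) ≥ 3. Hence tw(G) = 3 exactly.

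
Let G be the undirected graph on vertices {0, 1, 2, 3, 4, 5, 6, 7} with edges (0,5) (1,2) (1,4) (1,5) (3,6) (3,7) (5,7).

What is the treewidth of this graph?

1

A width-1 tree decomposition is:
Bags: B1 = {0, 5}  B2 = {1, 5}  B3 = {1, 2}  B4 = {5, 7}  B5 = {3, 7}  B6 = {1, 4}  B7 = {3, 6}
Tree: B1–B2, B2–B3, B1–B4, B4–B5, B2–B6, B5–B7
The largest bag has 2 vertices, giving width 1; this decomposition certifies tw(G) ≤ 1. Since G has at least one edge (e.g. 5–0), it is not an edgeless graph, so tw(G) ≥ 1. Therefore the treewidth is 1.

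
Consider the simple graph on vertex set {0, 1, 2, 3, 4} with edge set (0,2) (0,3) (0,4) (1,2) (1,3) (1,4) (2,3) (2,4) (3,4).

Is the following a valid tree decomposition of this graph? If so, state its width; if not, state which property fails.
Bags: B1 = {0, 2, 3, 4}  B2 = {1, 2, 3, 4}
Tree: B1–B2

Yes; width 3.

Every vertex of G appears in some bag (union = {0, 1, 2, 3, 4}); every edge is covered by a bag; and for each vertex v the set of bags containing v is connected in the bag tree. The decomposition is therefore valid. The largest bag has 4 vertices, so the width is 3.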